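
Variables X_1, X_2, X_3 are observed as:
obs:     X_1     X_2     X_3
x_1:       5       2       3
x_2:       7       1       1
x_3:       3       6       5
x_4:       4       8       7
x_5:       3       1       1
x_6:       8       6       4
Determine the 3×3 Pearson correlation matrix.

Step 1 — column means:
  mean(X_1) = (5 + 7 + 3 + 4 + 3 + 8) / 6 = 30/6 = 5
  mean(X_2) = (2 + 1 + 6 + 8 + 1 + 6) / 6 = 24/6 = 4
  mean(X_3) = (3 + 1 + 5 + 7 + 1 + 4) / 6 = 21/6 = 3.5

Step 2 — sample variances and covariances s[i,j] = (1/(n-1)) · Σ_k (x_{k,i} - mean_i) · (x_{k,j} - mean_j), with n-1 = 5:
  s[X_1,X_1] = ((0)·(0) + (2)·(2) + (-2)·(-2) + (-1)·(-1) + (-2)·(-2) + (3)·(3)) / 5 = 22/5 = 4.4
  s[X_1,X_2] = ((0)·(-2) + (2)·(-3) + (-2)·(2) + (-1)·(4) + (-2)·(-3) + (3)·(2)) / 5 = -2/5 = -0.4
  s[X_1,X_3] = ((0)·(-0.5) + (2)·(-2.5) + (-2)·(1.5) + (-1)·(3.5) + (-2)·(-2.5) + (3)·(0.5)) / 5 = -5/5 = -1
  s[X_2,X_2] = ((-2)·(-2) + (-3)·(-3) + (2)·(2) + (4)·(4) + (-3)·(-3) + (2)·(2)) / 5 = 46/5 = 9.2
  s[X_2,X_3] = ((-2)·(-0.5) + (-3)·(-2.5) + (2)·(1.5) + (4)·(3.5) + (-3)·(-2.5) + (2)·(0.5)) / 5 = 34/5 = 6.8
  s[X_3,X_3] = ((-0.5)·(-0.5) + (-2.5)·(-2.5) + (1.5)·(1.5) + (3.5)·(3.5) + (-2.5)·(-2.5) + (0.5)·(0.5)) / 5 = 27.5/5 = 5.5
  Sample standard deviations s_i = √(s[i,i]):
  s(X_1) = √(4.4) = 2.0976
  s(X_2) = √(9.2) = 3.0332
  s(X_3) = √(5.5) = 2.3452

Step 3 — r_{ij} = s_{ij} / (s_i · s_j):
  r[X_1,X_1] = 1 (diagonal).
  r[X_1,X_2] = -0.4 / (2.0976 · 3.0332) = -0.4 / 6.3624 = -0.0629
  r[X_1,X_3] = -1 / (2.0976 · 2.3452) = -1 / 4.9193 = -0.2033
  r[X_2,X_2] = 1 (diagonal).
  r[X_2,X_3] = 6.8 / (3.0332 · 2.3452) = 6.8 / 7.1134 = 0.9559
  r[X_3,X_3] = 1 (diagonal).

R is symmetric with unit diagonal. Assembling:

R = [[1, -0.0629, -0.2033],
 [-0.0629, 1, 0.9559],
 [-0.2033, 0.9559, 1]]


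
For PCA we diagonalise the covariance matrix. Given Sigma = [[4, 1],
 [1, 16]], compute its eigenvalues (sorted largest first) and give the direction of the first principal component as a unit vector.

Step 1 — characteristic polynomial of 2×2 Sigma:
  det(Sigma - λI) = λ² - trace · λ + det = 0.
  trace = 4 + 16 = 20, det = 4·16 - (1)² = 63.
Step 2 — discriminant:
  Δ = trace² - 4·det = 400 - 252 = 148.
Step 3 — eigenvalues:
  λ = (trace ± √Δ)/2 = (20 ± 12.1655)/2,
  λ_1 = 16.0828,  λ_2 = 3.9172.

Step 4 — unit eigenvector for λ_1: solve (Sigma - λ_1 I)v = 0. First row:
  (4 - 16.0828)·v_x + (1)·v_y = 0, i.e. (-12.0828)·v_x + (1)·v_y = 0,
  so v ∝ (b, λ_1 - a) = (1, 12.0828) = u.
  ||u|| = √((1)² + (12.0828)²) = √(146.9932) ≈ 12.1241,
  v_1 = u/||u|| ≈ (0.0825, 0.9966) (||v_1|| = 1).

λ_1 = 16.0828,  λ_2 = 3.9172;  v_1 ≈ (0.0825, 0.9966)


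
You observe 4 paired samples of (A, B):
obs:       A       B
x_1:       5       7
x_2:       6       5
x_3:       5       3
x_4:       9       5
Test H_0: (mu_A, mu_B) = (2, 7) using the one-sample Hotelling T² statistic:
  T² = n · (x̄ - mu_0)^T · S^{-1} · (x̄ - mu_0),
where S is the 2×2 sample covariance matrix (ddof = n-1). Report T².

Step 1 — sample mean vector:
  mean(A) = (5 + 6 + 5 + 9) / 4 = 25/4 = 6.25
  mean(B) = (7 + 5 + 3 + 5) / 4 = 20/4 = 5
  x̄ = (6.25, 5),  deviation x̄ - mu_0 = (6.25, 5) - (2, 7) = (4.25, -2).

Step 2 — sample covariance matrix, S[i,j] = (1/(n-1)) · Σ_k (x_{k,i} - mean_i) · (x_{k,j} - mean_j), divisor n-1 = 3:
  S[A,A] = ((-1.25)·(-1.25) + (-0.25)·(-0.25) + (-1.25)·(-1.25) + (2.75)·(2.75)) / 3 = 10.75/3 = 3.5833
  S[A,B] = ((-1.25)·(2) + (-0.25)·(0) + (-1.25)·(-2) + (2.75)·(0)) / 3 = 0/3 = 0
  S[B,B] = ((2)·(2) + (0)·(0) + (-2)·(-2) + (0)·(0)) / 3 = 8/3 = 2.6667
  S = [[3.5833, 0],
 [0, 2.6667]].

Step 3 — invert S. det(S) = 3.5833·2.6667 - (0)² = 9.5556.
  S^{-1} = (1/det) · [[d, -b], [-b, a]] = [[0.2791, 0],
 [0, 0.375]].

Step 4 — quadratic form (x̄ - mu_0)^T · S^{-1} · (x̄ - mu_0):
  S^{-1} · (x̄ - mu_0) = (1.186, -0.75),
  (x̄ - mu_0)^T · [...] = (4.25)·(1.186) + (-2)·(-0.75) = 6.5407.

Step 5 — scale by n: T² = 4 · 6.5407 = 26.1628.

T² ≈ 26.1628


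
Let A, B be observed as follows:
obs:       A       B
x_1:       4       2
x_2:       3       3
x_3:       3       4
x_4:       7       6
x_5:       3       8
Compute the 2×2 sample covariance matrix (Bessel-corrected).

Step 1 — column means:
  mean(A) = (4 + 3 + 3 + 7 + 3) / 5 = 20/5 = 4
  mean(B) = (2 + 3 + 4 + 6 + 8) / 5 = 23/5 = 4.6

Step 2 — sample covariance S[i,j] = (1/(n-1)) · Σ_k (x_{k,i} - mean_i) · (x_{k,j} - mean_j), with n-1 = 4.
  S[A,A] = ((0)·(0) + (-1)·(-1) + (-1)·(-1) + (3)·(3) + (-1)·(-1)) / 4 = 12/4 = 3
  S[A,B] = ((0)·(-2.6) + (-1)·(-1.6) + (-1)·(-0.6) + (3)·(1.4) + (-1)·(3.4)) / 4 = 3/4 = 0.75
  S[B,B] = ((-2.6)·(-2.6) + (-1.6)·(-1.6) + (-0.6)·(-0.6) + (1.4)·(1.4) + (3.4)·(3.4)) / 4 = 23.2/4 = 5.8

S is symmetric (S[j,i] = S[i,j]). Assembling:

S = [[3, 0.75],
 [0.75, 5.8]]


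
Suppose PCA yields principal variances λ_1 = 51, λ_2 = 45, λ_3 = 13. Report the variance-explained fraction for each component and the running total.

Step 1 — total variance = trace(Sigma) = Σ λ_i = 51 + 45 + 13 = 109.

Step 2 — fraction explained by component i = λ_i / Σ λ:
  PC1: 51/109 = 0.4679
  PC2: 45/109 = 0.4128
  PC3: 13/109 = 0.1193

Step 3 — cumulative fraction after k components = (λ_1 + ... + λ_k) / Σ λ:
  k = 1: 51/109 = 0.4679
  k = 2: (51 + 45)/109 = 96/109 = 0.8807
  k = 3: (51 + 45 + 13)/109 = 109/109 = 1

Summary (fraction, with percent):

explained: PC1 0.4679 (46.79%), PC2 0.4128 (41.28%), PC3 0.1193 (11.93%);  cumulative: 0.4679, 0.8807, 1


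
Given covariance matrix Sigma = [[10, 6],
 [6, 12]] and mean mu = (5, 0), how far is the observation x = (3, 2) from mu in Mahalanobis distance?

Step 1 — centre the observation: (x - mu) = (-2, 2).

Step 2 — invert Sigma. det(Sigma) = 10·12 - (6)² = 84.
  Sigma^{-1} = (1/det) · [[d, -b], [-b, a]] = [[0.1429, -0.0714],
 [-0.0714, 0.119]].

Step 3 — form the quadratic (x - mu)^T · Sigma^{-1} · (x - mu):
  Sigma^{-1} · (x - mu) = (-0.4286, 0.381).
  (x - mu)^T · [Sigma^{-1} · (x - mu)] = (-2)·(-0.4286) + (2)·(0.381) = 1.619.

Step 4 — take square root: d = √(1.619) ≈ 1.2724.

d(x, mu) = √(1.619) ≈ 1.2724


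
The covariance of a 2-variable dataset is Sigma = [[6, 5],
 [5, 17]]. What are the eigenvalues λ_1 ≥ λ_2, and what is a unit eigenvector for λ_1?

Step 1 — characteristic polynomial of 2×2 Sigma:
  det(Sigma - λI) = λ² - trace · λ + det = 0.
  trace = 6 + 17 = 23, det = 6·17 - (5)² = 77.
Step 2 — discriminant:
  Δ = trace² - 4·det = 529 - 308 = 221.
Step 3 — eigenvalues:
  λ = (trace ± √Δ)/2 = (23 ± 14.8661)/2,
  λ_1 = 18.933,  λ_2 = 4.067.

Step 4 — unit eigenvector for λ_1: solve (Sigma - λ_1 I)v = 0. First row:
  (6 - 18.933)·v_x + (5)·v_y = 0, i.e. (-12.933)·v_x + (5)·v_y = 0,
  so v ∝ (b, λ_1 - a) = (5, 12.933) = u.
  ||u|| = √((5)² + (12.933)²) = √(192.2634) ≈ 13.8659,
  v_1 = u/||u|| ≈ (0.3606, 0.9327) (||v_1|| = 1).

λ_1 = 18.933,  λ_2 = 4.067;  v_1 ≈ (0.3606, 0.9327)


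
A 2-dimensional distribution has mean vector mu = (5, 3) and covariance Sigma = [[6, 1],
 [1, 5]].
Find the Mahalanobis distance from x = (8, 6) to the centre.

Step 1 — centre the observation: (x - mu) = (3, 3).

Step 2 — invert Sigma. det(Sigma) = 6·5 - (1)² = 29.
  Sigma^{-1} = (1/det) · [[d, -b], [-b, a]] = [[0.1724, -0.0345],
 [-0.0345, 0.2069]].

Step 3 — form the quadratic (x - mu)^T · Sigma^{-1} · (x - mu):
  Sigma^{-1} · (x - mu) = (0.4138, 0.5172).
  (x - mu)^T · [Sigma^{-1} · (x - mu)] = (3)·(0.4138) + (3)·(0.5172) = 2.7931.

Step 4 — take square root: d = √(2.7931) ≈ 1.6713.

d(x, mu) = √(2.7931) ≈ 1.6713


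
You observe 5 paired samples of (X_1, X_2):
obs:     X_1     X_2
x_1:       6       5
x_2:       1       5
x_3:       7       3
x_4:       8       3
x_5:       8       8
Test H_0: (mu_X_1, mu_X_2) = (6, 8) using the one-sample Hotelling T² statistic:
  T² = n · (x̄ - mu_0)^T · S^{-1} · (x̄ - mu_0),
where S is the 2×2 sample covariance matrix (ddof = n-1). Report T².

Step 1 — sample mean vector:
  mean(X_1) = (6 + 1 + 7 + 8 + 8) / 5 = 30/5 = 6
  mean(X_2) = (5 + 5 + 3 + 3 + 8) / 5 = 24/5 = 4.8
  x̄ = (6, 4.8),  deviation x̄ - mu_0 = (6, 4.8) - (6, 8) = (0, -3.2).

Step 2 — sample covariance matrix, S[i,j] = (1/(n-1)) · Σ_k (x_{k,i} - mean_i) · (x_{k,j} - mean_j), divisor n-1 = 4:
  S[X_1,X_1] = ((0)·(0) + (-5)·(-5) + (1)·(1) + (2)·(2) + (2)·(2)) / 4 = 34/4 = 8.5
  S[X_1,X_2] = ((0)·(0.2) + (-5)·(0.2) + (1)·(-1.8) + (2)·(-1.8) + (2)·(3.2)) / 4 = 0/4 = 0
  S[X_2,X_2] = ((0.2)·(0.2) + (0.2)·(0.2) + (-1.8)·(-1.8) + (-1.8)·(-1.8) + (3.2)·(3.2)) / 4 = 16.8/4 = 4.2
  S = [[8.5, 0],
 [0, 4.2]].

Step 3 — invert S. det(S) = 8.5·4.2 - (0)² = 35.7.
  S^{-1} = (1/det) · [[d, -b], [-b, a]] = [[0.1176, 0],
 [0, 0.2381]].

Step 4 — quadratic form (x̄ - mu_0)^T · S^{-1} · (x̄ - mu_0):
  S^{-1} · (x̄ - mu_0) = (0, -0.7619),
  (x̄ - mu_0)^T · [...] = (0)·(0) + (-3.2)·(-0.7619) = 2.4381.

Step 5 — scale by n: T² = 5 · 2.4381 = 12.1905.

T² ≈ 12.1905


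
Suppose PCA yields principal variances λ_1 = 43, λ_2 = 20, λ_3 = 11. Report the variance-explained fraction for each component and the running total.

Step 1 — total variance = trace(Sigma) = Σ λ_i = 43 + 20 + 11 = 74.

Step 2 — fraction explained by component i = λ_i / Σ λ:
  PC1: 43/74 = 0.5811
  PC2: 20/74 = 0.2703
  PC3: 11/74 = 0.1486

Step 3 — cumulative fraction after k components = (λ_1 + ... + λ_k) / Σ λ:
  k = 1: 43/74 = 0.5811
  k = 2: (43 + 20)/74 = 63/74 = 0.8514
  k = 3: (43 + 20 + 11)/74 = 74/74 = 1

Summary (fraction, with percent):

explained: PC1 0.5811 (58.11%), PC2 0.2703 (27.03%), PC3 0.1486 (14.86%);  cumulative: 0.5811, 0.8514, 1


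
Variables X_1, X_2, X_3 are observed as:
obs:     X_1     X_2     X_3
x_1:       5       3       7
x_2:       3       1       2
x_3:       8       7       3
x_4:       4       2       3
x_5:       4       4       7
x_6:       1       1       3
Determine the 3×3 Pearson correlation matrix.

Step 1 — column means:
  mean(X_1) = (5 + 3 + 8 + 4 + 4 + 1) / 6 = 25/6 = 4.1667
  mean(X_2) = (3 + 1 + 7 + 2 + 4 + 1) / 6 = 18/6 = 3
  mean(X_3) = (7 + 2 + 3 + 3 + 7 + 3) / 6 = 25/6 = 4.1667

Step 2 — sample variances and covariances s[i,j] = (1/(n-1)) · Σ_k (x_{k,i} - mean_i) · (x_{k,j} - mean_j), with n-1 = 5:
  s[X_1,X_1] = ((0.8333)·(0.8333) + (-1.1667)·(-1.1667) + (3.8333)·(3.8333) + (-0.1667)·(-0.1667) + (-0.1667)·(-0.1667) + (-3.1667)·(-3.1667)) / 5 = 26.8333/5 = 5.3667
  s[X_1,X_2] = ((0.8333)·(0) + (-1.1667)·(-2) + (3.8333)·(4) + (-0.1667)·(-1) + (-0.1667)·(1) + (-3.1667)·(-2)) / 5 = 24/5 = 4.8
  s[X_1,X_3] = ((0.8333)·(2.8333) + (-1.1667)·(-2.1667) + (3.8333)·(-1.1667) + (-0.1667)·(-1.1667) + (-0.1667)·(2.8333) + (-3.1667)·(-1.1667)) / 5 = 3.8333/5 = 0.7667
  s[X_2,X_2] = ((0)·(0) + (-2)·(-2) + (4)·(4) + (-1)·(-1) + (1)·(1) + (-2)·(-2)) / 5 = 26/5 = 5.2
  s[X_2,X_3] = ((0)·(2.8333) + (-2)·(-2.1667) + (4)·(-1.1667) + (-1)·(-1.1667) + (1)·(2.8333) + (-2)·(-1.1667)) / 5 = 6/5 = 1.2
  s[X_3,X_3] = ((2.8333)·(2.8333) + (-2.1667)·(-2.1667) + (-1.1667)·(-1.1667) + (-1.1667)·(-1.1667) + (2.8333)·(2.8333) + (-1.1667)·(-1.1667)) / 5 = 24.8333/5 = 4.9667
  Sample standard deviations s_i = √(s[i,i]):
  s(X_1) = √(5.3667) = 2.3166
  s(X_2) = √(5.2) = 2.2804
  s(X_3) = √(4.9667) = 2.2286

Step 3 — r_{ij} = s_{ij} / (s_i · s_j):
  r[X_1,X_1] = 1 (diagonal).
  r[X_1,X_2] = 4.8 / (2.3166 · 2.2804) = 4.8 / 5.2827 = 0.9086
  r[X_1,X_3] = 0.7667 / (2.3166 · 2.2286) = 0.7667 / 5.1628 = 0.1485
  r[X_2,X_2] = 1 (diagonal).
  r[X_2,X_3] = 1.2 / (2.2804 · 2.2286) = 1.2 / 5.082 = 0.2361
  r[X_3,X_3] = 1 (diagonal).

R is symmetric with unit diagonal. Assembling:

R = [[1, 0.9086, 0.1485],
 [0.9086, 1, 0.2361],
 [0.1485, 0.2361, 1]]


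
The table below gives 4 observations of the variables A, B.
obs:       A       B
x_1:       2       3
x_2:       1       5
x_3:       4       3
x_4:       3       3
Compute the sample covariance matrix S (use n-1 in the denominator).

Step 1 — column means:
  mean(A) = (2 + 1 + 4 + 3) / 4 = 10/4 = 2.5
  mean(B) = (3 + 5 + 3 + 3) / 4 = 14/4 = 3.5

Step 2 — sample covariance S[i,j] = (1/(n-1)) · Σ_k (x_{k,i} - mean_i) · (x_{k,j} - mean_j), with n-1 = 3.
  S[A,A] = ((-0.5)·(-0.5) + (-1.5)·(-1.5) + (1.5)·(1.5) + (0.5)·(0.5)) / 3 = 5/3 = 1.6667
  S[A,B] = ((-0.5)·(-0.5) + (-1.5)·(1.5) + (1.5)·(-0.5) + (0.5)·(-0.5)) / 3 = -3/3 = -1
  S[B,B] = ((-0.5)·(-0.5) + (1.5)·(1.5) + (-0.5)·(-0.5) + (-0.5)·(-0.5)) / 3 = 3/3 = 1

S is symmetric (S[j,i] = S[i,j]). Assembling:

S = [[1.6667, -1],
 [-1, 1]]


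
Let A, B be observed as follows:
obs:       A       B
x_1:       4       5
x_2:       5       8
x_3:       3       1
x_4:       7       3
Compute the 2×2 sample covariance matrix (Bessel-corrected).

Step 1 — column means:
  mean(A) = (4 + 5 + 3 + 7) / 4 = 19/4 = 4.75
  mean(B) = (5 + 8 + 1 + 3) / 4 = 17/4 = 4.25

Step 2 — sample covariance S[i,j] = (1/(n-1)) · Σ_k (x_{k,i} - mean_i) · (x_{k,j} - mean_j), with n-1 = 3.
  S[A,A] = ((-0.75)·(-0.75) + (0.25)·(0.25) + (-1.75)·(-1.75) + (2.25)·(2.25)) / 3 = 8.75/3 = 2.9167
  S[A,B] = ((-0.75)·(0.75) + (0.25)·(3.75) + (-1.75)·(-3.25) + (2.25)·(-1.25)) / 3 = 3.25/3 = 1.0833
  S[B,B] = ((0.75)·(0.75) + (3.75)·(3.75) + (-3.25)·(-3.25) + (-1.25)·(-1.25)) / 3 = 26.75/3 = 8.9167

S is symmetric (S[j,i] = S[i,j]). Assembling:

S = [[2.9167, 1.0833],
 [1.0833, 8.9167]]


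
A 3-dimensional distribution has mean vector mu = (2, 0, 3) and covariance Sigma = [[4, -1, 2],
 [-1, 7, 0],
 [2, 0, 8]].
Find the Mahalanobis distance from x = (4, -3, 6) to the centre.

Step 1 — centre the observation: (x - mu) = (2, -3, 3).

Step 2 — invert Sigma (cofactor / det for 3×3, or solve directly):
  Sigma^{-1} = [[0.2979, 0.0426, -0.0745],
 [0.0426, 0.1489, -0.0106],
 [-0.0745, -0.0106, 0.1436]].

Step 3 — form the quadratic (x - mu)^T · Sigma^{-1} · (x - mu):
  Sigma^{-1} · (x - mu) = (0.2447, -0.3936, 0.3138).
  (x - mu)^T · [Sigma^{-1} · (x - mu)] = (2)·(0.2447) + (-3)·(-0.3936) + (3)·(0.3138) = 2.6117.

Step 4 — take square root: d = √(2.6117) ≈ 1.6161.

d(x, mu) = √(2.6117) ≈ 1.6161


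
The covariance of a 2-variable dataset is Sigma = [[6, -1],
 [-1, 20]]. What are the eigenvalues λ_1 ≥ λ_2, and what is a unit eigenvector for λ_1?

Step 1 — characteristic polynomial of 2×2 Sigma:
  det(Sigma - λI) = λ² - trace · λ + det = 0.
  trace = 6 + 20 = 26, det = 6·20 - (-1)² = 119.
Step 2 — discriminant:
  Δ = trace² - 4·det = 676 - 476 = 200.
Step 3 — eigenvalues:
  λ = (trace ± √Δ)/2 = (26 ± 14.1421)/2,
  λ_1 = 20.0711,  λ_2 = 5.9289.

Step 4 — unit eigenvector for λ_1: solve (Sigma - λ_1 I)v = 0. First row:
  (6 - 20.0711)·v_x + (-1)·v_y = 0, i.e. (-14.0711)·v_x + (-1)·v_y = 0,
  so v ∝ (b, λ_1 - a) = (-1, 14.0711); multiply by -1 so the first entry is positive: u = (1, -14.0711).
  ||u|| = √((1)² + (-14.0711)²) = √(198.9949) ≈ 14.1066,
  v_1 = u/||u|| ≈ (0.0709, -0.9975) (||v_1|| = 1).

λ_1 = 20.0711,  λ_2 = 5.9289;  v_1 ≈ (0.0709, -0.9975)


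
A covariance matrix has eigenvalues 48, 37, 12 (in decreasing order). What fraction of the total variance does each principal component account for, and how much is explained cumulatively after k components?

Step 1 — total variance = trace(Sigma) = Σ λ_i = 48 + 37 + 12 = 97.

Step 2 — fraction explained by component i = λ_i / Σ λ:
  PC1: 48/97 = 0.4948
  PC2: 37/97 = 0.3814
  PC3: 12/97 = 0.1237

Step 3 — cumulative fraction after k components = (λ_1 + ... + λ_k) / Σ λ:
  k = 1: 48/97 = 0.4948
  k = 2: (48 + 37)/97 = 85/97 = 0.8763
  k = 3: (48 + 37 + 12)/97 = 97/97 = 1

Summary (fraction, with percent):

explained: PC1 0.4948 (49.48%), PC2 0.3814 (38.14%), PC3 0.1237 (12.37%);  cumulative: 0.4948, 0.8763, 1


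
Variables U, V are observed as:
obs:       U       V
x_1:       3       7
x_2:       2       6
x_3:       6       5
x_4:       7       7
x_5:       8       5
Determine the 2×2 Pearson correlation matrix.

Step 1 — column means:
  mean(U) = (3 + 2 + 6 + 7 + 8) / 5 = 26/5 = 5.2
  mean(V) = (7 + 6 + 5 + 7 + 5) / 5 = 30/5 = 6

Step 2 — sample variances and covariances s[i,j] = (1/(n-1)) · Σ_k (x_{k,i} - mean_i) · (x_{k,j} - mean_j), with n-1 = 4:
  s[U,U] = ((-2.2)·(-2.2) + (-3.2)·(-3.2) + (0.8)·(0.8) + (1.8)·(1.8) + (2.8)·(2.8)) / 4 = 26.8/4 = 6.7
  s[U,V] = ((-2.2)·(1) + (-3.2)·(0) + (0.8)·(-1) + (1.8)·(1) + (2.8)·(-1)) / 4 = -4/4 = -1
  s[V,V] = ((1)·(1) + (0)·(0) + (-1)·(-1) + (1)·(1) + (-1)·(-1)) / 4 = 4/4 = 1
  Sample standard deviations s_i = √(s[i,i]):
  s(U) = √(6.7) = 2.5884
  s(V) = √(1) = 1

Step 3 — r_{ij} = s_{ij} / (s_i · s_j):
  r[U,U] = 1 (diagonal).
  r[U,V] = -1 / (2.5884 · 1) = -1 / 2.5884 = -0.3863
  r[V,V] = 1 (diagonal).

R is symmetric with unit diagonal. Assembling:

R = [[1, -0.3863],
 [-0.3863, 1]]


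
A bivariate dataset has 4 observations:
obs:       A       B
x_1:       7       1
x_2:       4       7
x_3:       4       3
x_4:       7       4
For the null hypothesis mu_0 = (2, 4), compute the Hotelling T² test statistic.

Step 1 — sample mean vector:
  mean(A) = (7 + 4 + 4 + 7) / 4 = 22/4 = 5.5
  mean(B) = (1 + 7 + 3 + 4) / 4 = 15/4 = 3.75
  x̄ = (5.5, 3.75),  deviation x̄ - mu_0 = (5.5, 3.75) - (2, 4) = (3.5, -0.25).

Step 2 — sample covariance matrix, S[i,j] = (1/(n-1)) · Σ_k (x_{k,i} - mean_i) · (x_{k,j} - mean_j), divisor n-1 = 3:
  S[A,A] = ((1.5)·(1.5) + (-1.5)·(-1.5) + (-1.5)·(-1.5) + (1.5)·(1.5)) / 3 = 9/3 = 3
  S[A,B] = ((1.5)·(-2.75) + (-1.5)·(3.25) + (-1.5)·(-0.75) + (1.5)·(0.25)) / 3 = -7.5/3 = -2.5
  S[B,B] = ((-2.75)·(-2.75) + (3.25)·(3.25) + (-0.75)·(-0.75) + (0.25)·(0.25)) / 3 = 18.75/3 = 6.25
  S = [[3, -2.5],
 [-2.5, 6.25]].

Step 3 — invert S. det(S) = 3·6.25 - (-2.5)² = 12.5.
  S^{-1} = (1/det) · [[d, -b], [-b, a]] = [[0.5, 0.2],
 [0.2, 0.24]].

Step 4 — quadratic form (x̄ - mu_0)^T · S^{-1} · (x̄ - mu_0):
  S^{-1} · (x̄ - mu_0) = (1.7, 0.64),
  (x̄ - mu_0)^T · [...] = (3.5)·(1.7) + (-0.25)·(0.64) = 5.79.

Step 5 — scale by n: T² = 4 · 5.79 = 23.16.

T² ≈ 23.16


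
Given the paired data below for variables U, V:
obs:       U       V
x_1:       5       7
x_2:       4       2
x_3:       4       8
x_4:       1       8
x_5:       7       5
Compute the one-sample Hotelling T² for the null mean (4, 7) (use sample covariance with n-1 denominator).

Step 1 — sample mean vector:
  mean(U) = (5 + 4 + 4 + 1 + 7) / 5 = 21/5 = 4.2
  mean(V) = (7 + 2 + 8 + 8 + 5) / 5 = 30/5 = 6
  x̄ = (4.2, 6),  deviation x̄ - mu_0 = (4.2, 6) - (4, 7) = (0.2, -1).

Step 2 — sample covariance matrix, S[i,j] = (1/(n-1)) · Σ_k (x_{k,i} - mean_i) · (x_{k,j} - mean_j), divisor n-1 = 4:
  S[U,U] = ((0.8)·(0.8) + (-0.2)·(-0.2) + (-0.2)·(-0.2) + (-3.2)·(-3.2) + (2.8)·(2.8)) / 4 = 18.8/4 = 4.7
  S[U,V] = ((0.8)·(1) + (-0.2)·(-4) + (-0.2)·(2) + (-3.2)·(2) + (2.8)·(-1)) / 4 = -8/4 = -2
  S[V,V] = ((1)·(1) + (-4)·(-4) + (2)·(2) + (2)·(2) + (-1)·(-1)) / 4 = 26/4 = 6.5
  S = [[4.7, -2],
 [-2, 6.5]].

Step 3 — invert S. det(S) = 4.7·6.5 - (-2)² = 26.55.
  S^{-1} = (1/det) · [[d, -b], [-b, a]] = [[0.2448, 0.0753],
 [0.0753, 0.177]].

Step 4 — quadratic form (x̄ - mu_0)^T · S^{-1} · (x̄ - mu_0):
  S^{-1} · (x̄ - mu_0) = (-0.0264, -0.162),
  (x̄ - mu_0)^T · [...] = (0.2)·(-0.0264) + (-1)·(-0.162) = 0.1567.

Step 5 — scale by n: T² = 5 · 0.1567 = 0.7834.

T² ≈ 0.7834


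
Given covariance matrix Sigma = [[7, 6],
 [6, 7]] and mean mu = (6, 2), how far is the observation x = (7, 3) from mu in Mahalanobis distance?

Step 1 — centre the observation: (x - mu) = (1, 1).

Step 2 — invert Sigma. det(Sigma) = 7·7 - (6)² = 13.
  Sigma^{-1} = (1/det) · [[d, -b], [-b, a]] = [[0.5385, -0.4615],
 [-0.4615, 0.5385]].

Step 3 — form the quadratic (x - mu)^T · Sigma^{-1} · (x - mu):
  Sigma^{-1} · (x - mu) = (0.0769, 0.0769).
  (x - mu)^T · [Sigma^{-1} · (x - mu)] = (1)·(0.0769) + (1)·(0.0769) = 0.1538.

Step 4 — take square root: d = √(0.1538) ≈ 0.3922.

d(x, mu) = √(0.1538) ≈ 0.3922


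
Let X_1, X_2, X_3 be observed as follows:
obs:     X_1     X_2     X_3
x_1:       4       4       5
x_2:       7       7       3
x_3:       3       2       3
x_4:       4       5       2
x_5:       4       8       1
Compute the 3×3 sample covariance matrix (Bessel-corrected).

Step 1 — column means:
  mean(X_1) = (4 + 7 + 3 + 4 + 4) / 5 = 22/5 = 4.4
  mean(X_2) = (4 + 7 + 2 + 5 + 8) / 5 = 26/5 = 5.2
  mean(X_3) = (5 + 3 + 3 + 2 + 1) / 5 = 14/5 = 2.8

Step 2 — sample covariance S[i,j] = (1/(n-1)) · Σ_k (x_{k,i} - mean_i) · (x_{k,j} - mean_j), with n-1 = 4.
  S[X_1,X_1] = ((-0.4)·(-0.4) + (2.6)·(2.6) + (-1.4)·(-1.4) + (-0.4)·(-0.4) + (-0.4)·(-0.4)) / 4 = 9.2/4 = 2.3
  S[X_1,X_2] = ((-0.4)·(-1.2) + (2.6)·(1.8) + (-1.4)·(-3.2) + (-0.4)·(-0.2) + (-0.4)·(2.8)) / 4 = 8.6/4 = 2.15
  S[X_1,X_3] = ((-0.4)·(2.2) + (2.6)·(0.2) + (-1.4)·(0.2) + (-0.4)·(-0.8) + (-0.4)·(-1.8)) / 4 = 0.4/4 = 0.1
  S[X_2,X_2] = ((-1.2)·(-1.2) + (1.8)·(1.8) + (-3.2)·(-3.2) + (-0.2)·(-0.2) + (2.8)·(2.8)) / 4 = 22.8/4 = 5.7
  S[X_2,X_3] = ((-1.2)·(2.2) + (1.8)·(0.2) + (-3.2)·(0.2) + (-0.2)·(-0.8) + (2.8)·(-1.8)) / 4 = -7.8/4 = -1.95
  S[X_3,X_3] = ((2.2)·(2.2) + (0.2)·(0.2) + (0.2)·(0.2) + (-0.8)·(-0.8) + (-1.8)·(-1.8)) / 4 = 8.8/4 = 2.2

S is symmetric (S[j,i] = S[i,j]). Assembling:

S = [[2.3, 2.15, 0.1],
 [2.15, 5.7, -1.95],
 [0.1, -1.95, 2.2]]


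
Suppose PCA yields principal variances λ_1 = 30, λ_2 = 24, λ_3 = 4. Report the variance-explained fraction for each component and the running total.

Step 1 — total variance = trace(Sigma) = Σ λ_i = 30 + 24 + 4 = 58.

Step 2 — fraction explained by component i = λ_i / Σ λ:
  PC1: 30/58 = 0.5172
  PC2: 24/58 = 0.4138
  PC3: 4/58 = 0.069

Step 3 — cumulative fraction after k components = (λ_1 + ... + λ_k) / Σ λ:
  k = 1: 30/58 = 0.5172
  k = 2: (30 + 24)/58 = 54/58 = 0.931
  k = 3: (30 + 24 + 4)/58 = 58/58 = 1

Summary (fraction, with percent):

explained: PC1 0.5172 (51.72%), PC2 0.4138 (41.38%), PC3 0.069 (6.9%);  cumulative: 0.5172, 0.931, 1


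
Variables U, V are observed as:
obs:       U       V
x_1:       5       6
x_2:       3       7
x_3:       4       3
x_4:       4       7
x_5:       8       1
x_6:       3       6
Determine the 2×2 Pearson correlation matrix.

Step 1 — column means:
  mean(U) = (5 + 3 + 4 + 4 + 8 + 3) / 6 = 27/6 = 4.5
  mean(V) = (6 + 7 + 3 + 7 + 1 + 6) / 6 = 30/6 = 5

Step 2 — sample variances and covariances s[i,j] = (1/(n-1)) · Σ_k (x_{k,i} - mean_i) · (x_{k,j} - mean_j), with n-1 = 5:
  s[U,U] = ((0.5)·(0.5) + (-1.5)·(-1.5) + (-0.5)·(-0.5) + (-0.5)·(-0.5) + (3.5)·(3.5) + (-1.5)·(-1.5)) / 5 = 17.5/5 = 3.5
  s[U,V] = ((0.5)·(1) + (-1.5)·(2) + (-0.5)·(-2) + (-0.5)·(2) + (3.5)·(-4) + (-1.5)·(1)) / 5 = -18/5 = -3.6
  s[V,V] = ((1)·(1) + (2)·(2) + (-2)·(-2) + (2)·(2) + (-4)·(-4) + (1)·(1)) / 5 = 30/5 = 6
  Sample standard deviations s_i = √(s[i,i]):
  s(U) = √(3.5) = 1.8708
  s(V) = √(6) = 2.4495

Step 3 — r_{ij} = s_{ij} / (s_i · s_j):
  r[U,U] = 1 (diagonal).
  r[U,V] = -3.6 / (1.8708 · 2.4495) = -3.6 / 4.5826 = -0.7856
  r[V,V] = 1 (diagonal).

R is symmetric with unit diagonal. Assembling:

R = [[1, -0.7856],
 [-0.7856, 1]]


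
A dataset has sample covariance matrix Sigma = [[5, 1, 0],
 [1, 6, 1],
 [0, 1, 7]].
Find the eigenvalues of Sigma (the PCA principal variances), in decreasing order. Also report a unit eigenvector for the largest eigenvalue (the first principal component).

Step 1 — characteristic polynomial p(λ) = det(λI - Sigma) = λ³ - tr·λ² + c_1·λ - det, where tr = trace, c_1 = sum of the principal 2×2 minors, det = det(Sigma):
  tr = 5 + 6 + 7 = 18,
  c_1 = (5·6 - (1)²) + (5·7 - (0)²) + (6·7 - (1)²) = 29 + 35 + 41 = 105,
  det = 5·(6·7 - (1)²) - (1)·((1)·7 - (1)·(0)) + (0)·((1)·(1) - 6·(0)) = 5·(41) - (1)·(7) + (0)·(1) = 198.
  So p(λ) = λ³ - 18λ² + 105λ - 198.
Step 2 — look for an integer root (rational root theorem: any rational root is an integer divisor of 198). Testing λ = 6:
  p(6) = 216 - 648 + 630 - 198 = 0  ✓
  Dividing out (λ - 6): p(λ) = (λ - 6)(λ² - 12λ + 33).
Step 3 — remaining eigenvalues from the quadratic λ² - 12λ + 33 = 0:
  Δ = 12² - 4·33 = 144 - 132 = 12,  λ = (12 ± √12)/2 = (12 ± 3.4641)/2 ≈ 7.7321 or 4.2679.
  Sorted: λ_1 = 7.7321,  λ_2 = 6,  λ_3 = 4.2679  (check: sum = 18 = tr ✓).

Step 4 — unit eigenvector for λ_1 ≈ 7.7321: v spans the null space of (Sigma - λ_1 I), whose rows are
  r_1 = (-2.7321, 1, 0),  r_2 = (1, -1.7321, 1),  r_3 = (0, 1, -0.7321).
  v is orthogonal to every row, so take v ∝ r_1 × r_2 = ((1)·(1) - (0)·(-1.7321), (0)·(1) - (-2.7321)·(1), (-2.7321)·(-1.7321) - (1)·(1)) ≈ (1, 2.7321, 3.7321).
  Let u = (1, 2.7321, 3.7321).
  ||u|| = √((1)² + (2.7321)² + (3.7321)²) = √(22.3923) ≈ 4.7321,  v_1 = u/||u|| ≈ (0.2113, 0.5774, 0.7887) (||v_1|| = 1).

λ_1 = 7.7321,  λ_2 = 6,  λ_3 = 4.2679;  v_1 ≈ (0.2113, 0.5774, 0.7887)


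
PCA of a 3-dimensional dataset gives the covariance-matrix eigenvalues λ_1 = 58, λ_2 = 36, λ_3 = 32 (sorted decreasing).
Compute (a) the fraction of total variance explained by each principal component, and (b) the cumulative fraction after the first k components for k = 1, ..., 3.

Step 1 — total variance = trace(Sigma) = Σ λ_i = 58 + 36 + 32 = 126.

Step 2 — fraction explained by component i = λ_i / Σ λ:
  PC1: 58/126 = 0.4603
  PC2: 36/126 = 0.2857
  PC3: 32/126 = 0.254

Step 3 — cumulative fraction after k components = (λ_1 + ... + λ_k) / Σ λ:
  k = 1: 58/126 = 0.4603
  k = 2: (58 + 36)/126 = 94/126 = 0.746
  k = 3: (58 + 36 + 32)/126 = 126/126 = 1

Summary (fraction, with percent):

explained: PC1 0.4603 (46.03%), PC2 0.2857 (28.57%), PC3 0.254 (25.4%);  cumulative: 0.4603, 0.746, 1


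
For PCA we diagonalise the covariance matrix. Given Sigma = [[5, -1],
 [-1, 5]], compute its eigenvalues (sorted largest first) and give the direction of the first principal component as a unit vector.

Step 1 — characteristic polynomial of 2×2 Sigma:
  det(Sigma - λI) = λ² - trace · λ + det = 0.
  trace = 5 + 5 = 10, det = 5·5 - (-1)² = 24.
Step 2 — discriminant:
  Δ = trace² - 4·det = 100 - 96 = 4.
Step 3 — eigenvalues:
  λ = (trace ± √Δ)/2 = (10 ± 2)/2,
  λ_1 = 6,  λ_2 = 4.

Step 4 — unit eigenvector for λ_1: solve (Sigma - λ_1 I)v = 0. First row:
  (5 - 6)·v_x + (-1)·v_y = 0, i.e. (-1)·v_x + (-1)·v_y = 0,
  so v ∝ (b, λ_1 - a) = (-1, 1); multiply by -1 so the first entry is positive: u = (1, -1).
  ||u|| = √((1)² + (-1)²) = √(2) ≈ 1.4142,
  v_1 = u/||u|| ≈ (0.7071, -0.7071) (||v_1|| = 1).

λ_1 = 6,  λ_2 = 4;  v_1 ≈ (0.7071, -0.7071)


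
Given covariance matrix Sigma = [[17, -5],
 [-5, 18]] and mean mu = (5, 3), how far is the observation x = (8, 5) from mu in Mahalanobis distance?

Step 1 — centre the observation: (x - mu) = (3, 2).

Step 2 — invert Sigma. det(Sigma) = 17·18 - (-5)² = 281.
  Sigma^{-1} = (1/det) · [[d, -b], [-b, a]] = [[0.0641, 0.0178],
 [0.0178, 0.0605]].

Step 3 — form the quadratic (x - mu)^T · Sigma^{-1} · (x - mu):
  Sigma^{-1} · (x - mu) = (0.2278, 0.1744).
  (x - mu)^T · [Sigma^{-1} · (x - mu)] = (3)·(0.2278) + (2)·(0.1744) = 1.032.

Step 4 — take square root: d = √(1.032) ≈ 1.0159.

d(x, mu) = √(1.032) ≈ 1.0159


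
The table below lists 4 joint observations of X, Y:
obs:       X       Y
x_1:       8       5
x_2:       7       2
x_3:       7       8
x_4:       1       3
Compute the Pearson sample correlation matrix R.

Step 1 — column means:
  mean(X) = (8 + 7 + 7 + 1) / 4 = 23/4 = 5.75
  mean(Y) = (5 + 2 + 8 + 3) / 4 = 18/4 = 4.5

Step 2 — sample variances and covariances s[i,j] = (1/(n-1)) · Σ_k (x_{k,i} - mean_i) · (x_{k,j} - mean_j), with n-1 = 3:
  s[X,X] = ((2.25)·(2.25) + (1.25)·(1.25) + (1.25)·(1.25) + (-4.75)·(-4.75)) / 3 = 30.75/3 = 10.25
  s[X,Y] = ((2.25)·(0.5) + (1.25)·(-2.5) + (1.25)·(3.5) + (-4.75)·(-1.5)) / 3 = 9.5/3 = 3.1667
  s[Y,Y] = ((0.5)·(0.5) + (-2.5)·(-2.5) + (3.5)·(3.5) + (-1.5)·(-1.5)) / 3 = 21/3 = 7
  Sample standard deviations s_i = √(s[i,i]):
  s(X) = √(10.25) = 3.2016
  s(Y) = √(7) = 2.6458

Step 3 — r_{ij} = s_{ij} / (s_i · s_j):
  r[X,X] = 1 (diagonal).
  r[X,Y] = 3.1667 / (3.2016 · 2.6458) = 3.1667 / 8.4705 = 0.3738
  r[Y,Y] = 1 (diagonal).

R is symmetric with unit diagonal. Assembling:

R = [[1, 0.3738],
 [0.3738, 1]]


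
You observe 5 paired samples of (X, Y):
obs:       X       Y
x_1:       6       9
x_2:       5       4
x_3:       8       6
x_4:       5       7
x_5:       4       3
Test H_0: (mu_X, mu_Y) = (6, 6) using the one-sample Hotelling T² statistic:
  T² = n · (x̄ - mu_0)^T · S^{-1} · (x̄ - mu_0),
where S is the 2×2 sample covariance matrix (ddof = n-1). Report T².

Step 1 — sample mean vector:
  mean(X) = (6 + 5 + 8 + 5 + 4) / 5 = 28/5 = 5.6
  mean(Y) = (9 + 4 + 6 + 7 + 3) / 5 = 29/5 = 5.8
  x̄ = (5.6, 5.8),  deviation x̄ - mu_0 = (5.6, 5.8) - (6, 6) = (-0.4, -0.2).

Step 2 — sample covariance matrix, S[i,j] = (1/(n-1)) · Σ_k (x_{k,i} - mean_i) · (x_{k,j} - mean_j), divisor n-1 = 4:
  S[X,X] = ((0.4)·(0.4) + (-0.6)·(-0.6) + (2.4)·(2.4) + (-0.6)·(-0.6) + (-1.6)·(-1.6)) / 4 = 9.2/4 = 2.3
  S[X,Y] = ((0.4)·(3.2) + (-0.6)·(-1.8) + (2.4)·(0.2) + (-0.6)·(1.2) + (-1.6)·(-2.8)) / 4 = 6.6/4 = 1.65
  S[Y,Y] = ((3.2)·(3.2) + (-1.8)·(-1.8) + (0.2)·(0.2) + (1.2)·(1.2) + (-2.8)·(-2.8)) / 4 = 22.8/4 = 5.7
  S = [[2.3, 1.65],
 [1.65, 5.7]].

Step 3 — invert S. det(S) = 2.3·5.7 - (1.65)² = 10.3875.
  S^{-1} = (1/det) · [[d, -b], [-b, a]] = [[0.5487, -0.1588],
 [-0.1588, 0.2214]].

Step 4 — quadratic form (x̄ - mu_0)^T · S^{-1} · (x̄ - mu_0):
  S^{-1} · (x̄ - mu_0) = (-0.1877, 0.0193),
  (x̄ - mu_0)^T · [...] = (-0.4)·(-0.1877) + (-0.2)·(0.0193) = 0.0712.

Step 5 — scale by n: T² = 5 · 0.0712 = 0.3562.

T² ≈ 0.3562


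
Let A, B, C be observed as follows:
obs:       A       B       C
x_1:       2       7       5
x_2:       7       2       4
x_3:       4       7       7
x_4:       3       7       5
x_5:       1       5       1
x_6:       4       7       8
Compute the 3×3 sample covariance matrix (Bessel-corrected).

Step 1 — column means:
  mean(A) = (2 + 7 + 4 + 3 + 1 + 4) / 6 = 21/6 = 3.5
  mean(B) = (7 + 2 + 7 + 7 + 5 + 7) / 6 = 35/6 = 5.8333
  mean(C) = (5 + 4 + 7 + 5 + 1 + 8) / 6 = 30/6 = 5

Step 2 — sample covariance S[i,j] = (1/(n-1)) · Σ_k (x_{k,i} - mean_i) · (x_{k,j} - mean_j), with n-1 = 5.
  S[A,A] = ((-1.5)·(-1.5) + (3.5)·(3.5) + (0.5)·(0.5) + (-0.5)·(-0.5) + (-2.5)·(-2.5) + (0.5)·(0.5)) / 5 = 21.5/5 = 4.3
  S[A,B] = ((-1.5)·(1.1667) + (3.5)·(-3.8333) + (0.5)·(1.1667) + (-0.5)·(1.1667) + (-2.5)·(-0.8333) + (0.5)·(1.1667)) / 5 = -12.5/5 = -2.5
  S[A,C] = ((-1.5)·(0) + (3.5)·(-1) + (0.5)·(2) + (-0.5)·(0) + (-2.5)·(-4) + (0.5)·(3)) / 5 = 9/5 = 1.8
  S[B,B] = ((1.1667)·(1.1667) + (-3.8333)·(-3.8333) + (1.1667)·(1.1667) + (1.1667)·(1.1667) + (-0.8333)·(-0.8333) + (1.1667)·(1.1667)) / 5 = 20.8333/5 = 4.1667
  S[B,C] = ((1.1667)·(0) + (-3.8333)·(-1) + (1.1667)·(2) + (1.1667)·(0) + (-0.8333)·(-4) + (1.1667)·(3)) / 5 = 13/5 = 2.6
  S[C,C] = ((0)·(0) + (-1)·(-1) + (2)·(2) + (0)·(0) + (-4)·(-4) + (3)·(3)) / 5 = 30/5 = 6

S is symmetric (S[j,i] = S[i,j]). Assembling:

S = [[4.3, -2.5, 1.8],
 [-2.5, 4.1667, 2.6],
 [1.8, 2.6, 6]]


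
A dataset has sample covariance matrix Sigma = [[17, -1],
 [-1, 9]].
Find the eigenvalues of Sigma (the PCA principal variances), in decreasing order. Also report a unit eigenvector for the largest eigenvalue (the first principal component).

Step 1 — characteristic polynomial of 2×2 Sigma:
  det(Sigma - λI) = λ² - trace · λ + det = 0.
  trace = 17 + 9 = 26, det = 17·9 - (-1)² = 152.
Step 2 — discriminant:
  Δ = trace² - 4·det = 676 - 608 = 68.
Step 3 — eigenvalues:
  λ = (trace ± √Δ)/2 = (26 ± 8.2462)/2,
  λ_1 = 17.1231,  λ_2 = 8.8769.

Step 4 — unit eigenvector for λ_1: solve (Sigma - λ_1 I)v = 0. First row:
  (17 - 17.1231)·v_x + (-1)·v_y = 0, i.e. (-0.1231)·v_x + (-1)·v_y = 0,
  so v ∝ (b, λ_1 - a) = (-1, 0.1231); multiply by -1 so the first entry is positive: u = (1, -0.1231).
  ||u|| = √((1)² + (-0.1231)²) = √(1.0152) ≈ 1.0075,
  v_1 = u/||u|| ≈ (0.9925, -0.1222) (||v_1|| = 1).

λ_1 = 17.1231,  λ_2 = 8.8769;  v_1 ≈ (0.9925, -0.1222)


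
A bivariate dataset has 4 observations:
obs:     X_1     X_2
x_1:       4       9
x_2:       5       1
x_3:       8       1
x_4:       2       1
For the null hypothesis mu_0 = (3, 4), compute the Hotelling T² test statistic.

Step 1 — sample mean vector:
  mean(X_1) = (4 + 5 + 8 + 2) / 4 = 19/4 = 4.75
  mean(X_2) = (9 + 1 + 1 + 1) / 4 = 12/4 = 3
  x̄ = (4.75, 3),  deviation x̄ - mu_0 = (4.75, 3) - (3, 4) = (1.75, -1).

Step 2 — sample covariance matrix, S[i,j] = (1/(n-1)) · Σ_k (x_{k,i} - mean_i) · (x_{k,j} - mean_j), divisor n-1 = 3:
  S[X_1,X_1] = ((-0.75)·(-0.75) + (0.25)·(0.25) + (3.25)·(3.25) + (-2.75)·(-2.75)) / 3 = 18.75/3 = 6.25
  S[X_1,X_2] = ((-0.75)·(6) + (0.25)·(-2) + (3.25)·(-2) + (-2.75)·(-2)) / 3 = -6/3 = -2
  S[X_2,X_2] = ((6)·(6) + (-2)·(-2) + (-2)·(-2) + (-2)·(-2)) / 3 = 48/3 = 16
  S = [[6.25, -2],
 [-2, 16]].

Step 3 — invert S. det(S) = 6.25·16 - (-2)² = 96.
  S^{-1} = (1/det) · [[d, -b], [-b, a]] = [[0.1667, 0.0208],
 [0.0208, 0.0651]].

Step 4 — quadratic form (x̄ - mu_0)^T · S^{-1} · (x̄ - mu_0):
  S^{-1} · (x̄ - mu_0) = (0.2708, -0.0286),
  (x̄ - mu_0)^T · [...] = (1.75)·(0.2708) + (-1)·(-0.0286) = 0.5026.

Step 5 — scale by n: T² = 4 · 0.5026 = 2.0104.

T² ≈ 2.0104


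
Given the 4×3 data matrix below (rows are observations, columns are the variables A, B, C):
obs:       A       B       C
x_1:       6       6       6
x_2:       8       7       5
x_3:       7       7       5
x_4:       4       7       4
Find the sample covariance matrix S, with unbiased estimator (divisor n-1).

Step 1 — column means:
  mean(A) = (6 + 8 + 7 + 4) / 4 = 25/4 = 6.25
  mean(B) = (6 + 7 + 7 + 7) / 4 = 27/4 = 6.75
  mean(C) = (6 + 5 + 5 + 4) / 4 = 20/4 = 5

Step 2 — sample covariance S[i,j] = (1/(n-1)) · Σ_k (x_{k,i} - mean_i) · (x_{k,j} - mean_j), with n-1 = 3.
  S[A,A] = ((-0.25)·(-0.25) + (1.75)·(1.75) + (0.75)·(0.75) + (-2.25)·(-2.25)) / 3 = 8.75/3 = 2.9167
  S[A,B] = ((-0.25)·(-0.75) + (1.75)·(0.25) + (0.75)·(0.25) + (-2.25)·(0.25)) / 3 = 0.25/3 = 0.0833
  S[A,C] = ((-0.25)·(1) + (1.75)·(0) + (0.75)·(0) + (-2.25)·(-1)) / 3 = 2/3 = 0.6667
  S[B,B] = ((-0.75)·(-0.75) + (0.25)·(0.25) + (0.25)·(0.25) + (0.25)·(0.25)) / 3 = 0.75/3 = 0.25
  S[B,C] = ((-0.75)·(1) + (0.25)·(0) + (0.25)·(0) + (0.25)·(-1)) / 3 = -1/3 = -0.3333
  S[C,C] = ((1)·(1) + (0)·(0) + (0)·(0) + (-1)·(-1)) / 3 = 2/3 = 0.6667

S is symmetric (S[j,i] = S[i,j]). Assembling:

S = [[2.9167, 0.0833, 0.6667],
 [0.0833, 0.25, -0.3333],
 [0.6667, -0.3333, 0.6667]]


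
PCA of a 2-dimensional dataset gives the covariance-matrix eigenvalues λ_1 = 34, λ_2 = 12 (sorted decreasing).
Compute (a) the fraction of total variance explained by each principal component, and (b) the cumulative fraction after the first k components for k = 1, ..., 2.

Step 1 — total variance = trace(Sigma) = Σ λ_i = 34 + 12 = 46.

Step 2 — fraction explained by component i = λ_i / Σ λ:
  PC1: 34/46 = 0.7391
  PC2: 12/46 = 0.2609

Step 3 — cumulative fraction after k components = (λ_1 + ... + λ_k) / Σ λ:
  k = 1: 34/46 = 0.7391
  k = 2: (34 + 12)/46 = 46/46 = 1

Summary (fraction, with percent):

explained: PC1 0.7391 (73.91%), PC2 0.2609 (26.09%);  cumulative: 0.7391, 1


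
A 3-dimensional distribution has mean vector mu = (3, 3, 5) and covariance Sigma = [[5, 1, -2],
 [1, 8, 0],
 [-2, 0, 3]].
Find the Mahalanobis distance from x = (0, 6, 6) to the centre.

Step 1 — centre the observation: (x - mu) = (-3, 3, 1).

Step 2 — invert Sigma (cofactor / det for 3×3, or solve directly):
  Sigma^{-1} = [[0.2824, -0.0353, 0.1882],
 [-0.0353, 0.1294, -0.0235],
 [0.1882, -0.0235, 0.4588]].

Step 3 — form the quadratic (x - mu)^T · Sigma^{-1} · (x - mu):
  Sigma^{-1} · (x - mu) = (-0.7647, 0.4706, -0.1765).
  (x - mu)^T · [Sigma^{-1} · (x - mu)] = (-3)·(-0.7647) + (3)·(0.4706) + (1)·(-0.1765) = 3.5294.

Step 4 — take square root: d = √(3.5294) ≈ 1.8787.

d(x, mu) = √(3.5294) ≈ 1.8787


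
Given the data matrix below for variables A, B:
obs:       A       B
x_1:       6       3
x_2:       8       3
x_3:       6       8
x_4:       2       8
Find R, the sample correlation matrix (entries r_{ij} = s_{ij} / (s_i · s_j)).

Step 1 — column means:
  mean(A) = (6 + 8 + 6 + 2) / 4 = 22/4 = 5.5
  mean(B) = (3 + 3 + 8 + 8) / 4 = 22/4 = 5.5

Step 2 — sample variances and covariances s[i,j] = (1/(n-1)) · Σ_k (x_{k,i} - mean_i) · (x_{k,j} - mean_j), with n-1 = 3:
  s[A,A] = ((0.5)·(0.5) + (2.5)·(2.5) + (0.5)·(0.5) + (-3.5)·(-3.5)) / 3 = 19/3 = 6.3333
  s[A,B] = ((0.5)·(-2.5) + (2.5)·(-2.5) + (0.5)·(2.5) + (-3.5)·(2.5)) / 3 = -15/3 = -5
  s[B,B] = ((-2.5)·(-2.5) + (-2.5)·(-2.5) + (2.5)·(2.5) + (2.5)·(2.5)) / 3 = 25/3 = 8.3333
  Sample standard deviations s_i = √(s[i,i]):
  s(A) = √(6.3333) = 2.5166
  s(B) = √(8.3333) = 2.8868

Step 3 — r_{ij} = s_{ij} / (s_i · s_j):
  r[A,A] = 1 (diagonal).
  r[A,B] = -5 / (2.5166 · 2.8868) = -5 / 7.2648 = -0.6882
  r[B,B] = 1 (diagonal).

R is symmetric with unit diagonal. Assembling:

R = [[1, -0.6882],
 [-0.6882, 1]]


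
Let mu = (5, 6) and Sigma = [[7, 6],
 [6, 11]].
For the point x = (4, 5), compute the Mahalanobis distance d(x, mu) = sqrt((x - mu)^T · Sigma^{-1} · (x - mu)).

Step 1 — centre the observation: (x - mu) = (-1, -1).

Step 2 — invert Sigma. det(Sigma) = 7·11 - (6)² = 41.
  Sigma^{-1} = (1/det) · [[d, -b], [-b, a]] = [[0.2683, -0.1463],
 [-0.1463, 0.1707]].

Step 3 — form the quadratic (x - mu)^T · Sigma^{-1} · (x - mu):
  Sigma^{-1} · (x - mu) = (-0.122, -0.0244).
  (x - mu)^T · [Sigma^{-1} · (x - mu)] = (-1)·(-0.122) + (-1)·(-0.0244) = 0.1463.

Step 4 — take square root: d = √(0.1463) ≈ 0.3825.

d(x, mu) = √(0.1463) ≈ 0.3825


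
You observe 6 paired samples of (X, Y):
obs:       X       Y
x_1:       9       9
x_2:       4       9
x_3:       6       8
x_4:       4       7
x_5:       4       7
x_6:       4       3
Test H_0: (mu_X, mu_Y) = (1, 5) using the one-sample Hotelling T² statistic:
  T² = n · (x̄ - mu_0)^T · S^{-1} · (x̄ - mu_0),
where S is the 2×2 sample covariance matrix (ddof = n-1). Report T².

Step 1 — sample mean vector:
  mean(X) = (9 + 4 + 6 + 4 + 4 + 4) / 6 = 31/6 = 5.1667
  mean(Y) = (9 + 9 + 8 + 7 + 7 + 3) / 6 = 43/6 = 7.1667
  x̄ = (5.1667, 7.1667),  deviation x̄ - mu_0 = (5.1667, 7.1667) - (1, 5) = (4.1667, 2.1667).

Step 2 — sample covariance matrix, S[i,j] = (1/(n-1)) · Σ_k (x_{k,i} - mean_i) · (x_{k,j} - mean_j), divisor n-1 = 5:
  S[X,X] = ((3.8333)·(3.8333) + (-1.1667)·(-1.1667) + (0.8333)·(0.8333) + (-1.1667)·(-1.1667) + (-1.1667)·(-1.1667) + (-1.1667)·(-1.1667)) / 5 = 20.8333/5 = 4.1667
  S[X,Y] = ((3.8333)·(1.8333) + (-1.1667)·(1.8333) + (0.8333)·(0.8333) + (-1.1667)·(-0.1667) + (-1.1667)·(-0.1667) + (-1.1667)·(-4.1667)) / 5 = 10.8333/5 = 2.1667
  S[Y,Y] = ((1.8333)·(1.8333) + (1.8333)·(1.8333) + (0.8333)·(0.8333) + (-0.1667)·(-0.1667) + (-0.1667)·(-0.1667) + (-4.1667)·(-4.1667)) / 5 = 24.8333/5 = 4.9667
  S = [[4.1667, 2.1667],
 [2.1667, 4.9667]].

Step 3 — invert S. det(S) = 4.1667·4.9667 - (2.1667)² = 16.
  S^{-1} = (1/det) · [[d, -b], [-b, a]] = [[0.3104, -0.1354],
 [-0.1354, 0.2604]].

Step 4 — quadratic form (x̄ - mu_0)^T · S^{-1} · (x̄ - mu_0):
  S^{-1} · (x̄ - mu_0) = (1, 0),
  (x̄ - mu_0)^T · [...] = (4.1667)·(1) + (2.1667)·(0) = 4.1667.

Step 5 — scale by n: T² = 6 · 4.1667 = 25.

T² ≈ 25


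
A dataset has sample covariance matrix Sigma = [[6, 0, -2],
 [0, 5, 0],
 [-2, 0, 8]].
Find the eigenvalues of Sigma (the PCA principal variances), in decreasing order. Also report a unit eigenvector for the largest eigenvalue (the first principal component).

Step 1 — characteristic polynomial p(λ) = det(λI - Sigma) = λ³ - tr·λ² + c_1·λ - det, where tr = trace, c_1 = sum of the principal 2×2 minors, det = det(Sigma):
  tr = 6 + 5 + 8 = 19,
  c_1 = (6·5 - (0)²) + (6·8 - (-2)²) + (5·8 - (0)²) = 30 + 44 + 40 = 114,
  det = 6·(5·8 - (0)²) - (0)·((0)·8 - (0)·(-2)) + (-2)·((0)·(0) - 5·(-2)) = 6·(40) - (0)·(0) + (-2)·(10) = 220.
  So p(λ) = λ³ - 19λ² + 114λ - 220.
Step 2 — look for an integer root (rational root theorem: any rational root is an integer divisor of 220). Testing λ = 5:
  p(5) = 125 - 475 + 570 - 220 = 0  ✓
  Dividing out (λ - 5): p(λ) = (λ - 5)(λ² - 14λ + 44).
Step 3 — remaining eigenvalues from the quadratic λ² - 14λ + 44 = 0:
  Δ = 14² - 4·44 = 196 - 176 = 20,  λ = (14 ± √20)/2 = (14 ± 4.4721)/2 ≈ 9.2361 or 4.7639.
  Sorted: λ_1 = 9.2361,  λ_2 = 5,  λ_3 = 4.7639  (check: sum = 19 = tr ✓).

Step 4 — unit eigenvector for λ_1 ≈ 9.2361: v spans the null space of (Sigma - λ_1 I), whose rows are
  r_1 = (-3.2361, 0, -2),  r_2 = (0, -4.2361, 0),  r_3 = (-2, 0, -1.2361).
  v is orthogonal to every row, so take v ∝ r_1 × r_2 = ((0)·(0) - (-2)·(-4.2361), (-2)·(0) - (-3.2361)·(0), (-3.2361)·(-4.2361) - (0)·(0)) ≈ (-8.4721, 0, 13.7082).
  Rescale (multiply by -1 so the first nonzero entry is positive): u = (8.4721, 0, -13.7082).
  ||u|| = √((8.4721)² + (0)² + (-13.7082)²) = √(259.6919) ≈ 16.115,  v_1 = u/||u|| ≈ (0.5257, 0, -0.8507) (||v_1|| = 1).

λ_1 = 9.2361,  λ_2 = 5,  λ_3 = 4.7639;  v_1 ≈ (0.5257, 0, -0.8507)
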